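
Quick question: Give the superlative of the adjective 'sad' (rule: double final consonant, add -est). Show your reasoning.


Apply superlative formation (double final consonant, add -est): 'sad' -> 'saddest'.

saddest


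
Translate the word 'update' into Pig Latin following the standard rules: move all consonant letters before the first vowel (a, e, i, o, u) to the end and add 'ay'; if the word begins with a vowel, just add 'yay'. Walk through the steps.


'update' starts with a vowel, so add 'yay': 'updateyay'.

updateyay


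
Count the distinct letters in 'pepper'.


Unique letters in 'pepper': {e, p, r} = 3 distinct letters.

3


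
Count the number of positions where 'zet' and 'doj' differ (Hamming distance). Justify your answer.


Alignment:
Position 1: 'z' vs 'd' = DIFFER
Position 2: 'e' vs 'o' = DIFFER
Position 3: 't' vs 'j' = DIFFER
Total differences: 3

3


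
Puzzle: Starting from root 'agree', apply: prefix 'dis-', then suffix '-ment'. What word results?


Step 1: Add prefix 'dis-' to 'agree' = 'disagree'
Step 2: Add suffix '-ment' to 'disagree' = 'disagreement'

disagreement


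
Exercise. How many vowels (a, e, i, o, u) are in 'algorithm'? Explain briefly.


Vowels in 'algorithm': a, o, i = 3 vowels.

3


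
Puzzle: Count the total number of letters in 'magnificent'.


Spell out 'magnificent' and number each letter: m(1), a(2), g(3), n(4), i(5), f(6), i(7), c(8), e(9), n(10), t(11). Total: 11 letters.

11


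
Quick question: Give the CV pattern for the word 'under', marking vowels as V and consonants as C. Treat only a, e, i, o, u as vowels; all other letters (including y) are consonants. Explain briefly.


Letter mapping: u = V, n = C, d = C, e = V, r = C.

VCCVC


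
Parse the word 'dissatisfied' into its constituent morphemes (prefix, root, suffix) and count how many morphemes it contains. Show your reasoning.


Step 1: Identify prefix: 'dis' (meaning: not/apart)
Step 2: Identify root: 'satisfy'
Step 3: Identify suffix(es): 'ed'
Decomposition: dis- (prefix: not/apart) + satisfy (root) + -ed (suffix: past)
Total morphemes: 3

3 morphemes (dis- (prefix: not/apart) + satisfy (root) + -ed (suffix: past))


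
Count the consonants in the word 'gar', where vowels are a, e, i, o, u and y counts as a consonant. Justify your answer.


Consonants in 'gar': g, r = 2 consonants.

2


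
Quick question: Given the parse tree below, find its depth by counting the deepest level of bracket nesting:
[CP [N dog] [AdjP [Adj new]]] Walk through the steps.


Count bracket nesting levels:
'[' at pos 0: depth = 1
'[' at pos 4: depth = 2
'[' at pos 12: depth = 2
'[' at pos 18: depth = 3
Maximum depth reached: 3

3


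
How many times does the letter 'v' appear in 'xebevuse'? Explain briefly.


Letter 'v' in 'xebevuse': found at position(s) 5 = 1 occurrence(s).

1


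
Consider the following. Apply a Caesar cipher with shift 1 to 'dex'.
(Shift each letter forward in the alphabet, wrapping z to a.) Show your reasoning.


Shift each letter by 1: d -> e, e -> f, x -> y. Result: 'efy'.

efy


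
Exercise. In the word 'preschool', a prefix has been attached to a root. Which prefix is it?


The word 'preschool' = 'pre' (prefix) + 'school' (root). The prefix is 'pre'.

pre


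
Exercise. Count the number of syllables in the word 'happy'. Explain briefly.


Break 'happy' into syllables: hap-py -> hap | py = 2 syllables

2 syllables


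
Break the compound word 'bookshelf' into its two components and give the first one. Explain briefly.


Split 'bookshelf' into 'book' + 'shelf'. The first part is 'book'.

book


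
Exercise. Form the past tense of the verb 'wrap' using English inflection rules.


Apply rule: Double final consonant and add -ed. 'wrap' becomes 'wrapped'.

wrapped


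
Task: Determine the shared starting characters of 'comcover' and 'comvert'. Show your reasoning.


Compare from the start: 3 characters match: 'com'. Mismatch at position 4: 'c' vs 'v'.

com


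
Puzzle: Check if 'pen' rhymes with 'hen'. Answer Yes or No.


Rime (stressed vowel + following sounds) of 'pen': -en = /ɛn/
Rime of 'hen': -en = /ɛn/
/ɛn/ and /ɛn/ are the same ending sound, so the words rhyme.

Yes


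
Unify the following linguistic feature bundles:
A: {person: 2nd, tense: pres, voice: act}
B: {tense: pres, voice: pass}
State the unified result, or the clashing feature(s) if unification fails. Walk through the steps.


Compare features:
person: A=2nd vs B=_ -> unified: 2nd
tense: A=pres vs B=pres -> unified: pres
voice: A=act vs B=pass -> CLASH
Clash detected on feature 'voice' (act vs pass); unification fails.

CLASH on 'voice' (act vs pass)


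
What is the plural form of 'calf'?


Apply rule: Change -f to -ves. 'calf' becomes 'calves'.

calves


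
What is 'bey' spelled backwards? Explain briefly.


Reverse 'bey' character by character: 'yeb'.

yeb


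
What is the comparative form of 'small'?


Apply comparative formation (add -er): 'small' -> 'smaller'.

smaller


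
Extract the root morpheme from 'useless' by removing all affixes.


Remove suffix '-less' from 'useless' to get root 'use'.

use


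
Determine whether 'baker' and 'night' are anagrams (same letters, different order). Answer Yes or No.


Sorted letters of 'baker': 'abekr'
Sorted letters of 'night': 'ghint'
They do not match.

No


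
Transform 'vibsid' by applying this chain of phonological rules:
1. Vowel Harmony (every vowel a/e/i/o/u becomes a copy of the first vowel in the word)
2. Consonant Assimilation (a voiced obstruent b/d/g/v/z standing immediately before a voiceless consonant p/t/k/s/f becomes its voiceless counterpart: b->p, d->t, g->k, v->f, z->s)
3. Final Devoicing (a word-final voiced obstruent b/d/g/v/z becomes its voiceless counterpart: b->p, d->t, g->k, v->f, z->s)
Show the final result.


Starting form: 'vibsid'
Rule 1: Vowel Harmony: all vowels already match. No change.
Rule 2: Consonant Assimilation: voiced obstruent before voiceless consonant becomes voiceless ('bs' -> 'ps'). 'vibsid' -> 'vipsid'
Rule 3: Final Devoicing: word-final voiced obstruent 'd' becomes voiceless 't'. 'vipsid' -> 'vipsit'
Final form: 'vipsit'

vipsit


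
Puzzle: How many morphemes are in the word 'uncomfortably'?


Decomposition: un- (prefix) + comfort (root) + -able (suffix) + -ly (suffix) = 4 morpheme(s)

4 morphemes


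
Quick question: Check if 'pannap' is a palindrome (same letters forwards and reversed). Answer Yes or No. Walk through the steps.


Forward: 'pannap'
Reversed: 'pannap'
They are identical.

Yes


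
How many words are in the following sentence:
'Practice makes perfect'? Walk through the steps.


Split into words: Practice | makes | perfect = 3 words.

3


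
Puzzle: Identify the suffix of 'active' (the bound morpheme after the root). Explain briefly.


The word 'active' = 'act' (root) + '-ive' (suffix). The suffix is '-ive'.

ive


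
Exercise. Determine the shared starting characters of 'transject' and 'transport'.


Compare from the start: 5 characters match: 'trans'. Mismatch at position 6: 'j' vs 'p'.

trans


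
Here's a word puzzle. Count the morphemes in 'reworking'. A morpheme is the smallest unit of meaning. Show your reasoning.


Decomposition: re- (prefix) + work (root) + -ing (suffix) = 3 morpheme(s)

3 morphemes


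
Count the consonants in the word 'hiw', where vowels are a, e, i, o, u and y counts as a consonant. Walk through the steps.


Consonants in 'hiw': h, w = 2 consonants.

2


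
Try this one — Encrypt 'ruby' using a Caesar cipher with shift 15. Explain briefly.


Shift each letter by 15: r -> g, u -> j, b -> q, y -> n. Result: 'gjqn'.

gjqn


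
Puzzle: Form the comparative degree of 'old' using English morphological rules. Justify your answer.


Apply comparative formation (add -er): 'old' -> 'older'.

older


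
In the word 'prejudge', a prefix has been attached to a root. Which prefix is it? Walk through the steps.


The word 'prejudge' = 'pre' (prefix) + 'judge' (root). The prefix is 'pre'.

pre


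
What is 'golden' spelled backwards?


Reverse 'golden' character by character: 'nedlog'.

nedlog


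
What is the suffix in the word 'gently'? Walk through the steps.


The word 'gently' = 'gentle' (root) + '-ly' (suffix). The suffix is '-ly'.

ly


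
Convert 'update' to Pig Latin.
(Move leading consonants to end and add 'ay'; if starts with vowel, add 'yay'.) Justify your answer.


'update' starts with a vowel, so add 'yay': 'updateyay'.

updateyay


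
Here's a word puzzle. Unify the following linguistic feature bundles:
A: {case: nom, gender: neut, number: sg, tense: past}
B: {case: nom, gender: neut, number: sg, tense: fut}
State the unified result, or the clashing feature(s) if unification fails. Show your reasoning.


Compare features:
case: A=nom vs B=nom -> unified: nom
gender: A=neut vs B=neut -> unified: neut
number: A=sg vs B=sg -> unified: sg
tense: A=past vs B=fut -> CLASH
Clash detected on feature 'tense' (past vs fut); unification fails.

CLASH on 'tense' (past vs fut)


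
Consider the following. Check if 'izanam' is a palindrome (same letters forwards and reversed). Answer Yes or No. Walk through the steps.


Forward: 'izanam'
Reversed: 'manazi'
They differ.

No


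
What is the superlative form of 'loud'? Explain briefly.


Apply superlative formation (add -est): 'loud' -> 'loudest'.

loudest


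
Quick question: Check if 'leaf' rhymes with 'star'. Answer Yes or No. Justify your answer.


Rime (stressed vowel + following sounds) of 'leaf': -eaf = /iːf/
Rime of 'star': -ar = /ɑːr/
/iːf/ and /ɑːr/ are different ending sounds, so the words do not rhyme.

No


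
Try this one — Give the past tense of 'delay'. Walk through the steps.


Apply rule: Add -ed. 'delay' becomes 'delayed'.

delayed


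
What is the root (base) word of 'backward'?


Remove suffix '-ward' from 'backward' to get root 'back'.

back


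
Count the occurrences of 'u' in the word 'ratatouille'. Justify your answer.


Letter 'u' in 'ratatouille': found at position(s) 7 = 1 occurrence(s).

1


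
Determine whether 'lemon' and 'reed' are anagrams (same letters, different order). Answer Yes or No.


Sorted letters of 'lemon': 'elmno'
Sorted letters of 'reed': 'deer'
They do not match.

No


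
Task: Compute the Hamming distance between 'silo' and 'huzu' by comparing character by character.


Alignment:
Position 1: 's' vs 'h' = DIFFER
Position 2: 'i' vs 'u' = DIFFER
Position 3: 'l' vs 'z' = DIFFER
Position 4: 'o' vs 'u' = DIFFER
Total differences: 4

4


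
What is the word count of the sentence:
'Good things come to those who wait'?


Split into words: Good | things | come | to | those | who | wait = 7 words.

7


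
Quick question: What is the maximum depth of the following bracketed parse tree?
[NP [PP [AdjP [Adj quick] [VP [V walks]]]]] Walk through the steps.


Count bracket nesting levels:
'[' at pos 0: depth = 1
'[' at pos 4: depth = 2
'[' at pos 8: depth = 3
'[' at pos 14: depth = 4
'[' at pos 26: depth = 4
'[' at pos 30: depth = 5
Maximum depth reached: 5

5


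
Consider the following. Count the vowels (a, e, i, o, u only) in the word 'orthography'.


Vowels in 'orthography': o, o, a = 3 vowels.

3


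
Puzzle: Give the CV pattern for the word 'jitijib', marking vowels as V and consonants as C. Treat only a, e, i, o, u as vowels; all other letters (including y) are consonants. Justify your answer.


Letter mapping: j = C, i = V, t = C, i = V, j = C, i = V, b = C.

CVCVCVC


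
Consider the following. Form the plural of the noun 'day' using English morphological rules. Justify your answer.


Apply rule: Add -s. 'day' becomes 'days'.

days


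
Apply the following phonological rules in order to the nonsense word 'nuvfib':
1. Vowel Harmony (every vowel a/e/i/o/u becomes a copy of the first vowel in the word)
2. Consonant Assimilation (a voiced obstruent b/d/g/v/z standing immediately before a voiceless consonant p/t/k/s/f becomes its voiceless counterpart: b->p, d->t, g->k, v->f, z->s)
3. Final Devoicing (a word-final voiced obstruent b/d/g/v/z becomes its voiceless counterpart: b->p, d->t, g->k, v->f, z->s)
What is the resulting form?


Starting form: 'nuvfib'
Rule 1: Vowel Harmony: all vowels become 'u' (matching first vowel). 'nuvfib' -> 'nuvfub'
Rule 2: Consonant Assimilation: voiced obstruent before voiceless consonant becomes voiceless ('vf' -> 'ff'). 'nuvfub' -> 'nuffub'
Rule 3: Final Devoicing: word-final voiced obstruent 'b' becomes voiceless 'p'. 'nuffub' -> 'nuffup'
Final form: 'nuffup'

nuffup


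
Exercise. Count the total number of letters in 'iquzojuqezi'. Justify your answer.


Spell out 'iquzojuqezi' and number each letter: i(1), q(2), u(3), z(4), o(5), j(6), u(7), q(8), e(9), z(10), i(11). Total: 11 letters.

11


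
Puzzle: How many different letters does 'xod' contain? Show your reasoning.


Unique letters in 'xod': {d, o, x} = 3 distinct letters.

3


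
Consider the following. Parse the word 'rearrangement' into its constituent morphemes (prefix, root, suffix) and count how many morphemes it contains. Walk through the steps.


Step 1: Identify prefix: 're' (meaning: again)
Step 2: Identify root: 'arrange'
Step 3: Identify suffix(es): 'ment'
Decomposition: re- (prefix: again) + arrange (root) + -ment (suffix: action/result)
Total morphemes: 3

3 morphemes (re- (prefix: again) + arrange (root) + -ment (suffix: action/result))


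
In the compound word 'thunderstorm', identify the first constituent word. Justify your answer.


Split 'thunderstorm' into 'thunder' + 'storm'. The first part is 'thunder'.

thunder


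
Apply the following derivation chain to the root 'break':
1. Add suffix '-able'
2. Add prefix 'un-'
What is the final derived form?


Step 1: Add suffix '-able' to 'break' = 'breakable'
Step 2: Add prefix 'un-' to 'breakable' = 'unbreakable'

unbreakable


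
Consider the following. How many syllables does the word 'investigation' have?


Break 'investigation' into syllables: in-ves-ti-ga-tion -> in | ves | ti | ga | tion = 5 syllables

5 syllables


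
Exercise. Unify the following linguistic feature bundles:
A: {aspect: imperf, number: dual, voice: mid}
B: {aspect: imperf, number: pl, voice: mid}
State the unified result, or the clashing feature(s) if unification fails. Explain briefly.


Compare features:
aspect: A=imperf vs B=imperf -> unified: imperf
number: A=dual vs B=pl -> CLASH
voice: A=mid vs B=mid -> unified: mid
Clash detected on feature 'number' (dual vs pl); unification fails.

CLASH on 'number' (dual vs pl)


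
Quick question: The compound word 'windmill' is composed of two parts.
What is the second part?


Split 'windmill' into 'wind' + 'mill'. The second part is 'mill'.

mill


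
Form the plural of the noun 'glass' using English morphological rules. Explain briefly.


Apply rule: Add -es (sibilant/fricative ending). 'glass' becomes 'glasses'.

glasses


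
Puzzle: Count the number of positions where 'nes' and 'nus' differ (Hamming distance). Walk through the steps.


Alignment:
Position 1: 'n' vs 'n' = match
Position 2: 'e' vs 'u' = DIFFER
Position 3: 's' vs 's' = match
Total differences: 1

1


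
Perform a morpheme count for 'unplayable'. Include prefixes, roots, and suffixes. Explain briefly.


Decomposition: un- (prefix) + play (root) + -able (suffix) = 3 morpheme(s)

3 morphemes


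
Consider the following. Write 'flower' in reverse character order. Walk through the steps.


Reverse 'flower' character by character: 'rewolf'.

rewolf


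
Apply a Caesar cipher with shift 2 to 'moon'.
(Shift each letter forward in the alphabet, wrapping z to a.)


Shift each letter by 2: m -> o, o -> q, o -> q, n -> p. Result: 'oqqp'.

oqqp


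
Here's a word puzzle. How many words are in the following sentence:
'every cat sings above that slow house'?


Split into words: every | cat | sings | above | that | slow | house = 7 words.

7


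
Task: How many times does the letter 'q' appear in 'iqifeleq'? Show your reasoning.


Letter 'q' in 'iqifeleq': found at position(s) 2, 8 = 2 occurrence(s).

2


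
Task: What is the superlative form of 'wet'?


Apply superlative formation (double final consonant, add -est): 'wet' -> 'wettest'.

wettest


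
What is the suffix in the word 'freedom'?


The word 'freedom' = 'free' (root) + '-dom' (suffix). The suffix is '-dom'.

dom


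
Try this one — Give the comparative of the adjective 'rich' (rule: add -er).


Apply comparative formation (add -er): 'rich' -> 'richer'.

richer


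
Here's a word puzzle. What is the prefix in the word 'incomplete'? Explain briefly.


The word 'incomplete' = 'in' (prefix) + 'complete' (root). The prefix is 'in'.

in


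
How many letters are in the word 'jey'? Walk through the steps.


Spell out 'jey' and number each letter: j(1), e(2), y(3). Total: 3 letters.

3


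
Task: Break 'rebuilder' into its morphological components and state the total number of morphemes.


Step 1: Identify prefix: 're' (meaning: again)
Step 2: Identify root: 'build'
Step 3: Identify suffix(es): 'er'
Decomposition: re- (prefix: again) + build (root) + -er (suffix: one who)
Total morphemes: 3

3 morphemes (re- (prefix: again) + build (root) + -er (suffix: one who))


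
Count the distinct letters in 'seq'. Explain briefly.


Unique letters in 'seq': {e, q, s} = 3 distinct letters.

3


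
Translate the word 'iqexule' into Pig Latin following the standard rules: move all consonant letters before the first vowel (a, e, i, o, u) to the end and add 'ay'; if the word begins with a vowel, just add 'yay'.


'iqexule' starts with a vowel, so add 'yay': 'iqexuleyay'.

iqexuleyay


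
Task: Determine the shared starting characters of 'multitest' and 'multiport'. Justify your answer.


Compare from the start: 5 characters match: 'multi'. Mismatch at position 6: 't' vs 'p'.

multi


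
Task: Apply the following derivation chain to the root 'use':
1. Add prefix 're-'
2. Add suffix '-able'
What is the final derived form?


Step 1: Add prefix 're-' to 'use' = 'reuse'
Step 2: Add suffix '-able' to 'reuse' = 'reusable'

reusable


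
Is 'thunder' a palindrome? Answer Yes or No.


Forward: 'thunder'
Reversed: 'rednuht'
They differ.

No


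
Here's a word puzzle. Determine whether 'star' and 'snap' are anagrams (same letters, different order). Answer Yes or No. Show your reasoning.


Sorted letters of 'star': 'arst'
Sorted letters of 'snap': 'anps'
They do not match.

No


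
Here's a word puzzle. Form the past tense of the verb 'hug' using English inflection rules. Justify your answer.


Apply rule: Double final consonant and add -ed. 'hug' becomes 'hugged'.

hugged


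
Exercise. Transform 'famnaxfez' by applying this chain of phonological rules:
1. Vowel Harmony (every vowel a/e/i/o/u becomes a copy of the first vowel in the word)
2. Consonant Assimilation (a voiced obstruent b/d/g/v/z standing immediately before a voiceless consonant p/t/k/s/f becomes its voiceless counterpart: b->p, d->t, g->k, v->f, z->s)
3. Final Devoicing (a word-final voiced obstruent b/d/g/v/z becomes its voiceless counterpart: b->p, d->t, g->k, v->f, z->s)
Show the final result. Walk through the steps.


Starting form: 'famnaxfez'
Rule 1: Vowel Harmony: all vowels become 'a' (matching first vowel). 'famnaxfez' -> 'famnaxfaz'
Rule 2: Consonant Assimilation: no voiced obstruent (b/d/g/v/z) stands immediately before a voiceless consonant (p/t/k/s/f). No change.
Rule 3: Final Devoicing: word-final voiced obstruent 'z' becomes voiceless 's'. 'famnaxfaz' -> 'famnaxfas'
Final form: 'famnaxfas'

famnaxfas


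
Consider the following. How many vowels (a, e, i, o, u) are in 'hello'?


Vowels in 'hello': e, o = 2 vowels.

2


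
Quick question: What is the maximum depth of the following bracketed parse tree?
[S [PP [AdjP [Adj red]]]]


Count bracket nesting levels:
'[' at pos 0: depth = 1
'[' at pos 3: depth = 2
'[' at pos 7: depth = 3
'[' at pos 13: depth = 4
Maximum depth reached: 4

4


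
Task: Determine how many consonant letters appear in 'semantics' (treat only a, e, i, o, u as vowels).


Consonants in 'semantics': s, m, n, t, c, s = 6 consonants.

6


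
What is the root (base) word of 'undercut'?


Remove prefix 'under' from 'undercut' to get root 'cut'.

cut


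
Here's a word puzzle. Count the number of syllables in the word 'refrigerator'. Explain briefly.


Break 'refrigerator' into syllables: re-frig-er-a-tor -> re | frig | er | a | tor = 5 syllables

5 syllables


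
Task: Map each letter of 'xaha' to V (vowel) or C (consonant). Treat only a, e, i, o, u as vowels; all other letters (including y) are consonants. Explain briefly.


Letter mapping: x = C, a = V, h = C, a = V.

CVCV


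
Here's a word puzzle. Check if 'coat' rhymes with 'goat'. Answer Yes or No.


Rime (stressed vowel + following sounds) of 'coat': -oat = /oʊt/
Rime of 'goat': -oat = /oʊt/
/oʊt/ and /oʊt/ are the same ending sound, so the words rhyme.

Yes


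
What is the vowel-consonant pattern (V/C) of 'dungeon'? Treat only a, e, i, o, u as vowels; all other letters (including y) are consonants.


Letter mapping: d = C, u = V, n = C, g = C, e = V, o = V, n = C.

CVCCVVC


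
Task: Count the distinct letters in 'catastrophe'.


Unique letters in 'catastrophe': {a, c, e, h, o, p, r, s, t} = 9 distinct letters.

9


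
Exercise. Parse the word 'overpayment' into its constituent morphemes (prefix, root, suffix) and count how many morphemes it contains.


Step 1: Identify prefix: 'over' (meaning: excessively)
Step 2: Identify root: 'pay'
Step 3: Identify suffix(es): 'ment'
Decomposition: over- (prefix: excessively) + pay (root) + -ment (suffix: action/result)
Total morphemes: 3

3 morphemes (over- (prefix: excessively) + pay (root) + -ment (suffix: action/result))


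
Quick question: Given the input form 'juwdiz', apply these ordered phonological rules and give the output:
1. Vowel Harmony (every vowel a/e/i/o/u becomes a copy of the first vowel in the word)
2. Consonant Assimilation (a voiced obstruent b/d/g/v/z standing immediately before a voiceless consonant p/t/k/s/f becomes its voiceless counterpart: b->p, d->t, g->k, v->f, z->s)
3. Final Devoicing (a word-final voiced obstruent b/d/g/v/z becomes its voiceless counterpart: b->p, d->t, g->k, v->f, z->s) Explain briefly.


Starting form: 'juwdiz'
Rule 1: Vowel Harmony: all vowels become 'u' (matching first vowel). 'juwdiz' -> 'juwduz'
Rule 2: Consonant Assimilation: no voiced obstruent (b/d/g/v/z) stands immediately before a voiceless consonant (p/t/k/s/f). No change.
Rule 3: Final Devoicing: word-final voiced obstruent 'z' becomes voiceless 's'. 'juwduz' -> 'juwdus'
Final form: 'juwdus'

juwdus


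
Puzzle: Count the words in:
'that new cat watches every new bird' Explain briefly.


Split into words: that | new | cat | watches | every | new | bird = 7 words.

7


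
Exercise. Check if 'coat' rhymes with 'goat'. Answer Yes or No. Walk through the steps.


Rime (stressed vowel + following sounds) of 'coat': -oat = /oʊt/
Rime of 'goat': -oat = /oʊt/
/oʊt/ and /oʊt/ are the same ending sound, so the words rhyme.

Yes


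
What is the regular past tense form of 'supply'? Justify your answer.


Apply rule: Change -y to -ied. 'supply' becomes 'supplied'.

supplied


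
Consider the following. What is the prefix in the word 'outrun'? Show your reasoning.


The word 'outrun' = 'out' (prefix) + 'run' (root). The prefix is 'out'.

out


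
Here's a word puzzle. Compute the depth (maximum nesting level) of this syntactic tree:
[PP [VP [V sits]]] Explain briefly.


Count bracket nesting levels:
'[' at pos 0: depth = 1
'[' at pos 4: depth = 2
'[' at pos 8: depth = 3
Maximum depth reached: 3

3


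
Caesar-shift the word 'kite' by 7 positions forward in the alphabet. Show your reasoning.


Shift each letter by 7: k -> r, i -> p, t -> a, e -> l. Result: 'rpal'.

rpal


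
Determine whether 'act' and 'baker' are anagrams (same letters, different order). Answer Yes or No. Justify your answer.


Sorted letters of 'act': 'act'
Sorted letters of 'baker': 'abekr'
They do not match.

No


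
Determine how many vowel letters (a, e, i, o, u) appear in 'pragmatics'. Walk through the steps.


Vowels in 'pragmatics': a, a, i = 3 vowels.

3


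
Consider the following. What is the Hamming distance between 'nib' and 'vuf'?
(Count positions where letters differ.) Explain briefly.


Alignment:
Position 1: 'n' vs 'v' = DIFFER
Position 2: 'i' vs 'u' = DIFFER
Position 3: 'b' vs 'f' = DIFFER
Total differences: 3

3


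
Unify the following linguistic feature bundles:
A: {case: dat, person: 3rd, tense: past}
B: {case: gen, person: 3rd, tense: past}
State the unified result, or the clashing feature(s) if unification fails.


Compare features:
case: A=dat vs B=gen -> CLASH
person: A=3rd vs B=3rd -> unified: 3rd
tense: A=past vs B=past -> unified: past
Clash detected on feature 'case' (dat vs gen); unification fails.

CLASH on 'case' (dat vs gen)


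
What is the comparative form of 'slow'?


Apply comparative formation (add -er): 'slow' -> 'slower'.

slower


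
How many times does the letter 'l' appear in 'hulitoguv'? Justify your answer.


Letter 'l' in 'hulitoguv': found at position(s) 3 = 1 occurrence(s).

1


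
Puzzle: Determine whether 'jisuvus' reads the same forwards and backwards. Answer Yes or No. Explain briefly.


Forward: 'jisuvus'
Reversed: 'suvusij'
They differ.

No


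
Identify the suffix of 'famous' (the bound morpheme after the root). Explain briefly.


The word 'famous' = 'fame' (root) + '-ous' (suffix). The suffix is '-ous'.

ous


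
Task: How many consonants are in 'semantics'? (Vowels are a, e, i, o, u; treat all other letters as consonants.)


Consonants in 'semantics': s, m, n, t, c, s = 6 consonants.

6


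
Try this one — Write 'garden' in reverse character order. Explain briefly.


Reverse 'garden' character by character: 'nedrag'.

nedrag


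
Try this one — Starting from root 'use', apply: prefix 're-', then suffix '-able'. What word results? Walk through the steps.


Step 1: Add prefix 're-' to 'use' = 'reuse'
Step 2: Add suffix '-able' to 'reuse' = 'reusable'

reusable


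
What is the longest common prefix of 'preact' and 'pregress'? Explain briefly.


Compare from the start: 3 characters match: 'pre'. Mismatch at position 4: 'a' vs 'g'.

pre


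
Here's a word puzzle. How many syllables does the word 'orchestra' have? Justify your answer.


Break 'orchestra' into syllables: or-ches-tra -> or | ches | tra = 3 syllables

3 syllables


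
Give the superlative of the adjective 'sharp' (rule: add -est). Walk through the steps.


Apply superlative formation (add -est): 'sharp' -> 'sharpest'.

sharpest


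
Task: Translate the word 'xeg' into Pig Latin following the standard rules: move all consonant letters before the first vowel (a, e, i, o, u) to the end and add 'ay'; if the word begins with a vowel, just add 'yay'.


'xeg': move consonant cluster 'x' to end and add 'ay': 'egxay'.

egxay


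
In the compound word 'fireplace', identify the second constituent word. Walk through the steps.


Split 'fireplace' into 'fire' + 'place'. The second part is 'place'.

place


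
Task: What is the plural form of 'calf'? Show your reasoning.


Apply rule: Change -f to -ves. 'calf' becomes 'calves'.

calves


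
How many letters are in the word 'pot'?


Spell out 'pot' and number each letter: p(1), o(2), t(3). Total: 3 letters.

3


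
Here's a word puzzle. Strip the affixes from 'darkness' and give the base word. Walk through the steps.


Remove suffix '-ness' from 'darkness' to get root 'dark'.

dark


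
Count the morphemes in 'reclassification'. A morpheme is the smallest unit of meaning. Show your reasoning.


Decomposition: re- (prefix) + class (root) + -ify (suffix) + -ation (suffix) = 4 morpheme(s)

4 morphemes


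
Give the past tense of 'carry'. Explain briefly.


Apply rule: Change -y to -ied. 'carry' becomes 'carried'.

carried


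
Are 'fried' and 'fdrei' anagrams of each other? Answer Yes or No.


Sorted letters of 'fried': 'defir'
Sorted letters of 'fdrei': 'defir'
They match.

Yes


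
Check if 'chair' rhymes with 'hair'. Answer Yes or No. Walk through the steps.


Rime (stressed vowel + following sounds) of 'chair': -air = /ɛər/
Rime of 'hair': -air = /ɛər/
/ɛər/ and /ɛər/ are the same ending sound, so the words rhyme.

Yes


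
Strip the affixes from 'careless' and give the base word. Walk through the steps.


Remove suffix '-less' from 'careless' to get root 'care'.

care


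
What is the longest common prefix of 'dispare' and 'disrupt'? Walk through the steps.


Compare from the start: 3 characters match: 'dis'. Mismatch at position 4: 'p' vs 'r'.

dis


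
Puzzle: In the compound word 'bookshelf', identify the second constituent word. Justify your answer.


Split 'bookshelf' into 'book' + 'shelf'. The second part is 'shelf'.

shelf


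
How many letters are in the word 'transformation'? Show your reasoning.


Spell out 'transformation' and number each letter: t(1), r(2), a(3), n(4), s(5), f(6), o(7), r(8), m(9), a(10), t(11), i(12), o(13), n(14). Total: 14 letters.

14


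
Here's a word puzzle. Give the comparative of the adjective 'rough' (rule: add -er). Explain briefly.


Apply comparative formation (add -er): 'rough' -> 'rougher'.

rougher


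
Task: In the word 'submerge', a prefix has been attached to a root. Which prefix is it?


The word 'submerge' = 'sub' (prefix) + 'merge' (root). The prefix is 'sub'.

sub


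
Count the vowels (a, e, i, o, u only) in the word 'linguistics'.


Vowels in 'linguistics': i, u, i, i = 4 vowels.

4


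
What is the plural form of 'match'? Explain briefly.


Apply rule: Add -es (sibilant/fricative ending). 'match' becomes 'matches'.

matches


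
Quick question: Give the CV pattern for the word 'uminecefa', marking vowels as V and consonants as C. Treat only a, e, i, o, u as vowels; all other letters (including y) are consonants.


Letter mapping: u = V, m = C, i = V, n = C, e = V, c = C, e = V, f = C, a = V.

VCVCVCVCV


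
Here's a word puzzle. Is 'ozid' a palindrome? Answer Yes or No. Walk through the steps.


Forward: 'ozid'
Reversed: 'dizo'
They differ.

No


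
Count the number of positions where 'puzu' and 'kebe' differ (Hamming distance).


Alignment:
Position 1: 'p' vs 'k' = DIFFER
Position 2: 'u' vs 'e' = DIFFER
Position 3: 'z' vs 'b' = DIFFER
Position 4: 'u' vs 'e' = DIFFER
Total differences: 4

4


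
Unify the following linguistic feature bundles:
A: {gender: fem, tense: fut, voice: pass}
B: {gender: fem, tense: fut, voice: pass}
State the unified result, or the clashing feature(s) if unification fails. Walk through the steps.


Compare features:
gender: A=fem vs B=fem -> unified: fem
tense: A=fut vs B=fut -> unified: fut
voice: A=pass vs B=pass -> unified: pass
No clashes found.

Unified: {gender: fem, tense: fut, voice: pass}


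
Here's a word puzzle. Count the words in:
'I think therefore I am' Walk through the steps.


Split into words: I | think | therefore | I | am = 5 words.

5


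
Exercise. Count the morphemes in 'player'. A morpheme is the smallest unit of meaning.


Decomposition: play (root) + -er (suffix) = 2 morpheme(s)

2 morphemes


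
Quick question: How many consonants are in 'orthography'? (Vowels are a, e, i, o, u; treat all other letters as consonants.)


Consonants in 'orthography': r, t, h, g, r, p, h, y = 8 consonants.

8


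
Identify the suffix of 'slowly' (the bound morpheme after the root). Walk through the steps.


The word 'slowly' = 'slow' (root) + '-ly' (suffix). The suffix is '-ly'.

ly


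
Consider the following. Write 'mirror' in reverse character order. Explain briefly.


Reverse 'mirror' character by character: 'rorrim'.

rorrim


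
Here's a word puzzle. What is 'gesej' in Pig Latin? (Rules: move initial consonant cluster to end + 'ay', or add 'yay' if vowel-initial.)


'gesej': move consonant cluster 'g' to end and add 'ay': 'esejgay'.

esejgay


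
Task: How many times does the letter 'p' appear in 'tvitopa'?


Letter 'p' in 'tvitopa': found at position(s) 6 = 1 occurrence(s).

1


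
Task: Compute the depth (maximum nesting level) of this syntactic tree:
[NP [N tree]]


Count bracket nesting levels:
'[' at pos 0: depth = 1
'[' at pos 4: depth = 2
Maximum depth reached: 2

2


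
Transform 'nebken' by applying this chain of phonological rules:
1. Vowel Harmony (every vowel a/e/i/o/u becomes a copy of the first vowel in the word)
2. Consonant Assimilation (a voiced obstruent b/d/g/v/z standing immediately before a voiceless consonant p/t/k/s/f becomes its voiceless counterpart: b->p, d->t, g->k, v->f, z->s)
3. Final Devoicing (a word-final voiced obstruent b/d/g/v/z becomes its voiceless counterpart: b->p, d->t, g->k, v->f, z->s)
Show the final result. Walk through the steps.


Starting form: 'nebken'
Rule 1: Vowel Harmony: all vowels already match. No change.
Rule 2: Consonant Assimilation: voiced obstruent before voiceless consonant becomes voiceless ('bk' -> 'pk'). 'nebken' -> 'nepken'
Rule 3: Final Devoicing: final consonant 'n' is not one of the voiced obstruents b/d/g/v/z. No change.
Final form: 'nepken'

nepken


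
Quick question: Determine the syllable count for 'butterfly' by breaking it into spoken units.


Break 'butterfly' into syllables: but-ter-fly -> but | ter | fly = 3 syllables

3 syllables


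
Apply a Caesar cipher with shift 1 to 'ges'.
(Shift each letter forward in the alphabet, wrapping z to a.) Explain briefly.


Shift each letter by 1: g -> h, e -> f, s -> t. Result: 'hft'.

hft


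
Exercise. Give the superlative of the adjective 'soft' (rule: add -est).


Apply superlative formation (add -est): 'soft' -> 'softest'.

softest


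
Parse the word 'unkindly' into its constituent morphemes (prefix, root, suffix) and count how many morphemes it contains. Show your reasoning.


Step 1: Identify prefix: 'un' (meaning: not/reverse)
Step 2: Identify root: 'kind'
Step 3: Identify suffix(es): 'ly'
Decomposition: un- (prefix: not/reverse) + kind (root) + -ly (suffix: in manner of)
Total morphemes: 3

3 morphemes (un- (prefix: not/reverse) + kind (root) + -ly (suffix: in manner of))


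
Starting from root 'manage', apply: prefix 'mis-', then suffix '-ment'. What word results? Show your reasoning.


Step 1: Add prefix 'mis-' to 'manage' = 'mismanage'
Step 2: Add suffix '-ment' to 'mismanage' = 'mismanagement'

mismanagement


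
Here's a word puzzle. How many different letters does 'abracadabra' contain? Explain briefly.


Unique letters in 'abracadabra': {a, b, c, d, r} = 5 distinct letters.

5


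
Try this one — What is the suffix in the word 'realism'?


The word 'realism' = 'real' (root) + '-ism' (suffix). The suffix is '-ism'.

ism


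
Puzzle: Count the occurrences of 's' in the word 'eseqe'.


Letter 's' in 'eseqe': found at position(s) 2 = 1 occurrence(s).

1


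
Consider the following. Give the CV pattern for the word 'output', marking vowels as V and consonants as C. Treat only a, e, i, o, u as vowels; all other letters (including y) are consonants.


Letter mapping: o = V, u = V, t = C, p = C, u = V, t = C.

VVCCVC


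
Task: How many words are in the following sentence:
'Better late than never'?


Split into words: Better | late | than | never = 4 words.

4


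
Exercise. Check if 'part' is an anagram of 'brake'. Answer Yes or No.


Sorted letters of 'part': 'aprt'
Sorted letters of 'brake': 'abekr'
They do not match.

No


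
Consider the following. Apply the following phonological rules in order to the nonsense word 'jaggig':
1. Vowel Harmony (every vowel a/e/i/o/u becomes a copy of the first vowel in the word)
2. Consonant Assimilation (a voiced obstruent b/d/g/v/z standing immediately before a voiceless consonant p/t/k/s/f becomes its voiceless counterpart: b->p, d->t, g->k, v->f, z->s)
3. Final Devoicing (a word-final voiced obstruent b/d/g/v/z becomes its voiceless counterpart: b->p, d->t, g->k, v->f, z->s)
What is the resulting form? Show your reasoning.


Starting form: 'jaggig'
Rule 1: Vowel Harmony: all vowels become 'a' (matching first vowel). 'jaggig' -> 'jaggag'
Rule 2: Consonant Assimilation: no voiced obstruent (b/d/g/v/z) stands immediately before a voiceless consonant (p/t/k/s/f). No change.
Rule 3: Final Devoicing: word-final voiced obstruent 'g' becomes voiceless 'k'. 'jaggag' -> 'jaggak'
Final form: 'jaggak'

jaggak


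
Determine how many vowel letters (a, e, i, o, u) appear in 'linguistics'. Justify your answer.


Vowels in 'linguistics': i, u, i, i = 4 vowels.

4


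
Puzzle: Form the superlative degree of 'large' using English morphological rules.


Apply superlative formation (ends in e: add -st): 'large' -> 'largest'.

largest


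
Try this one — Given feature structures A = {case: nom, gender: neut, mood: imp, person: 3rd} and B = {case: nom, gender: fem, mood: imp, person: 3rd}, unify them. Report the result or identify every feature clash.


Compare features:
case: A=nom vs B=nom -> unified: nom
gender: A=neut vs B=fem -> CLASH
mood: A=imp vs B=imp -> unified: imp
person: A=3rd vs B=3rd -> unified: 3rd
Clash detected on feature 'gender' (neut vs fem); unification fails.

CLASH on 'gender' (neut vs fem)


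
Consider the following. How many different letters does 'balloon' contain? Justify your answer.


Unique letters in 'balloon': {a, b, l, n, o} = 5 distinct letters.

5


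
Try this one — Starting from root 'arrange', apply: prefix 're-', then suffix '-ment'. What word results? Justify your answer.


Step 1: Add prefix 're-' to 'arrange' = 'rearrange'
Step 2: Add suffix '-ment' to 'rearrange' = 'rearrangement'

rearrangement


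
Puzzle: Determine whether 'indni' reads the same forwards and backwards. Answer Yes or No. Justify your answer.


Forward: 'indni'
Reversed: 'indni'
They are identical.

Yes


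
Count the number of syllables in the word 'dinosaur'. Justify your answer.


Break 'dinosaur' into syllables: di-no-saur -> di | no | saur = 3 syllables

3 syllables


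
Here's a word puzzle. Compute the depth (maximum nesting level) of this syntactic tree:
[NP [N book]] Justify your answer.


Count bracket nesting levels:
'[' at pos 0: depth = 1
'[' at pos 4: depth = 2
Maximum depth reached: 2

2


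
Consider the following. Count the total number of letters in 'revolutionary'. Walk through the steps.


Spell out 'revolutionary' and number each letter: r(1), e(2), v(3), o(4), l(5), u(6), t(7), i(8), o(9), n(10), a(11), r(12), y(13). Total: 13 letters.

13


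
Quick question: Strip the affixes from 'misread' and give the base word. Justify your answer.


Remove prefix 'mis' from 'misread' to get root 'read'.

read


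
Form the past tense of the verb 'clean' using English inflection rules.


Apply rule: Add -ed. 'clean' becomes 'cleaned'.

cleaned


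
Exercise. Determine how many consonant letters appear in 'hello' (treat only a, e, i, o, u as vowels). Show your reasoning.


Consonants in 'hello': h, l, l = 3 consonants.

3


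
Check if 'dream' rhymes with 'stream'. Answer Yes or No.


Rime (stressed vowel + following sounds) of 'dream': -eam = /iːm/
Rime of 'stream': -eam = /iːm/
/iːm/ and /iːm/ are the same ending sound, so the words rhyme.

Yes
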